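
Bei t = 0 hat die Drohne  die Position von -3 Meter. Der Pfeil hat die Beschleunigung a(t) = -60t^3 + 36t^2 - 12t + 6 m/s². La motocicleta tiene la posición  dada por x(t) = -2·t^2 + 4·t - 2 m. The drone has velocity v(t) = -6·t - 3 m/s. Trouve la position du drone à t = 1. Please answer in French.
Pour résoudre ceci, nous devons prendre 1 intégrale de notre équation de la vitesse v(t) = -6·t - 3. En intégrant la vitesse et en utilisant la condition initiale x(0) = -3, nous obtenons x(t) = -3·t^2 - 3·t - 3. Nous avons la position x(t) = -3·t^2 - 3·t - 3. En substituant t = 1: x(1) = -9.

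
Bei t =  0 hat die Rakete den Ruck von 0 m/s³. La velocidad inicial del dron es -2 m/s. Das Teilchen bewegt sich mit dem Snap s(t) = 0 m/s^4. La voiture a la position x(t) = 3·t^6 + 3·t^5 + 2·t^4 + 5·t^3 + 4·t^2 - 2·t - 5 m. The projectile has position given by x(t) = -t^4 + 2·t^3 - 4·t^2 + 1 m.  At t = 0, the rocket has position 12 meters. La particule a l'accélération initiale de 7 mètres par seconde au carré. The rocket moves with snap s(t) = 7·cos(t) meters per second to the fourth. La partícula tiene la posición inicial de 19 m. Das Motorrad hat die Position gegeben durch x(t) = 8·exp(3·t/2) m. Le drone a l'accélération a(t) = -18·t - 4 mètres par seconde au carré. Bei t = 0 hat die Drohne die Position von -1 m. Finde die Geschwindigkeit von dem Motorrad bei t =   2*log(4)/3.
Ausgehend von der Position x(t) = 8·exp(3·t/2), nehmen wir 1 Ableitung. Mit d/dt von x(t) finden wir v(t) = 12·exp(3·t/2). Wir haben die Geschwindigkeit v(t) = 12·exp(3·t/2). Durch Einsetzen von t = 2*log(4)/3: v(2*log(4)/3) = 48.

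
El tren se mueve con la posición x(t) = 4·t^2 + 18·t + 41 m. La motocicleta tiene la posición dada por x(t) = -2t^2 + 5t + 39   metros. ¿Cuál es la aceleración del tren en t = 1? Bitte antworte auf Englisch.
To solve this, we need to take 2 derivatives of our position equation x(t) = 4·t^2 + 18·t + 41. Taking d/dt of x(t), we find v(t) = 8·t + 18. Taking d/dt of v(t), we find a(t) = 8. Using a(t) = 8 and substituting t = 1, we find a = 8.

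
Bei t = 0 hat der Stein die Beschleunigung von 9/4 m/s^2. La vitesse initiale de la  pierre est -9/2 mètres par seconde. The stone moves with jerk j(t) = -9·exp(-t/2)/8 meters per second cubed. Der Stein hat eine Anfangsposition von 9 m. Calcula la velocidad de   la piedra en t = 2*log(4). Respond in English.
Starting from jerk j(t) = -9·exp(-t/2)/8, we take 2 antiderivatives. Integrating jerk and using the initial condition a(0) = 9/4, we get a(t) = 9·exp(-t/2)/4. Integrating acceleration and using the initial condition v(0) = -9/2, we get v(t) = -9·exp(-t/2)/2. Using v(t) = -9·exp(-t/2)/2 and substituting t = 2*log(4), we find v = -9/8.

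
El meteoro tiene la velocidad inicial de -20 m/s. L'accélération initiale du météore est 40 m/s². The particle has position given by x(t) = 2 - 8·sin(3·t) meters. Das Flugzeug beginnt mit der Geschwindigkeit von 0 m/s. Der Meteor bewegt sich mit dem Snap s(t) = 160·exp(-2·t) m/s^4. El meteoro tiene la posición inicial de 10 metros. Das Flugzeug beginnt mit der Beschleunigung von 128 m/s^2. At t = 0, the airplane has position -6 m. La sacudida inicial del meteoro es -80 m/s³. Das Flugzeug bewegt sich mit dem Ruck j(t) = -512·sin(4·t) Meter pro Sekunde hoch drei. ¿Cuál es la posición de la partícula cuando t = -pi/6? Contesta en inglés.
Using x(t) = 2 - 8·sin(3·t) and substituting t = -pi/6, we find x = 10.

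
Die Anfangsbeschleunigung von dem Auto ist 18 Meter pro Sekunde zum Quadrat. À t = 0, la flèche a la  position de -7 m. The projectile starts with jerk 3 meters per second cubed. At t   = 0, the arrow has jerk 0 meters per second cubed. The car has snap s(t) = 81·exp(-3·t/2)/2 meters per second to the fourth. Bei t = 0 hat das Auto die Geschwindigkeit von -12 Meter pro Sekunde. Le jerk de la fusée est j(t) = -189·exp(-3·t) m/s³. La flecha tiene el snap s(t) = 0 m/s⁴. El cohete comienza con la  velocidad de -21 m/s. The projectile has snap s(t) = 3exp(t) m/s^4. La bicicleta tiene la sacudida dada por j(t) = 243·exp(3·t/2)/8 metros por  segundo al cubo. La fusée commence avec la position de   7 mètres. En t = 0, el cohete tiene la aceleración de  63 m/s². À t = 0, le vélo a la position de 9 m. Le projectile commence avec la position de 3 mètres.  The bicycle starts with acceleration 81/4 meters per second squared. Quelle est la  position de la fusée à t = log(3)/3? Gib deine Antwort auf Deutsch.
Wir müssen unsere Gleichung für den Ruck j(t) = -189·exp(-3·t) 3-mal integrieren. Das Integral von dem Ruck ist die Beschleunigung. Mit a(0) = 63 erhalten wir a(t) = 63·exp(-3·t). Mit ∫a(t)dt und Anwendung von v(0) = -21, finden wir v(t) = -21·exp(-3·t). Das Integral von der Geschwindigkeit, mit x(0) = 7, ergibt die Position: x(t) = 7·exp(-3·t). Mit x(t) = 7·exp(-3·t) und Einsetzen von t = log(3)/3, finden wir x = 7/3.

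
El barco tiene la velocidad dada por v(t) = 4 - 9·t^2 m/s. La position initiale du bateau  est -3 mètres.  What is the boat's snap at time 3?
We must differentiate our velocity equation v(t) = 4 - 9·t^2 3 times. Taking d/dt of v(t), we find a(t) = -18·t. Taking d/dt of a(t), we find j(t) = -18. Taking d/dt of j(t), we find s(t) = 0. From the given snap equation s(t) = 0, we substitute t = 3 to get s = 0.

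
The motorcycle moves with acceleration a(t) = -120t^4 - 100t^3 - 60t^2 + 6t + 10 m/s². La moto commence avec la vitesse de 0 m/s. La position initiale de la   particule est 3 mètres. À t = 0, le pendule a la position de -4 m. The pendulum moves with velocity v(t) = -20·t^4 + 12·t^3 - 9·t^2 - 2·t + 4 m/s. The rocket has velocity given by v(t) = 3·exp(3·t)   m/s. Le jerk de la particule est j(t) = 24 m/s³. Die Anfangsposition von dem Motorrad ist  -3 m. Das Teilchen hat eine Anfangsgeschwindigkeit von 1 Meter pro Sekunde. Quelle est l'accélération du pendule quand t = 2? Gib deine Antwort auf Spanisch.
Debemos derivar nuestra ecuación de la velocidad v(t) = -20·t^4 + 12·t^3 - 9·t^2 - 2·t + 4 1 vez. La derivada de la velocidad da la aceleración: a(t) = -80·t^3 + 36·t^2 - 18·t - 2. De la ecuación de la aceleración a(t) = -80·t^3 + 36·t^2 - 18·t - 2, sustituimos t = 2 para obtener a = -534.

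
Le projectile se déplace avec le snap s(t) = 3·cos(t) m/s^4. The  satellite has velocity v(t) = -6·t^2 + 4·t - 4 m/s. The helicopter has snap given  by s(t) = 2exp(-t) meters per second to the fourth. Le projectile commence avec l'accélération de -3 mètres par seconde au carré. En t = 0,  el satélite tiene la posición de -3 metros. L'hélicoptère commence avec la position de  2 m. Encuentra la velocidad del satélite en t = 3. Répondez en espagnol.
Usando v(t) = -6·t^2 + 4·t - 4 y sustituyendo t = 3, encontramos v = -46.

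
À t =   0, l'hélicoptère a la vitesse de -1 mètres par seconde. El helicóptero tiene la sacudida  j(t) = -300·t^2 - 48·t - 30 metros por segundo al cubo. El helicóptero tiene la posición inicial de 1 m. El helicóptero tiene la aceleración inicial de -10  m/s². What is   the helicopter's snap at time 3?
Starting from jerk j(t) = -300·t^2 - 48·t - 30, we take 1 derivative. Differentiating jerk, we get snap: s(t) = -600·t - 48. From the given snap equation s(t) = -600·t - 48, we substitute t = 3 to get s = -1848.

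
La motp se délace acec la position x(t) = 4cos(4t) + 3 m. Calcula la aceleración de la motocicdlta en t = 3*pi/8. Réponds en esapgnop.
Partiendo de la posición x(t) = 4·cos(4·t) + 3, tomamos 2 derivadas. Tomando d/dt de x(t), encontramos v(t) = -16·sin(4·t). Tomando d/dt de v(t), encontramos a(t) = -64·cos(4·t). Usando a(t) = -64·cos(4·t) y sustituyendo t = 3*pi/8, encontramos a = 0.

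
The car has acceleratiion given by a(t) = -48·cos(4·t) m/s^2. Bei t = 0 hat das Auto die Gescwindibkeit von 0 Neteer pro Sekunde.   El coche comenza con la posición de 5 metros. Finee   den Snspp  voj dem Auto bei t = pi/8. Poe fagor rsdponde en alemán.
Wir müssen unsere Gleichung für die Beschleunigung a(t) = -48·cos(4·t) 2-mal ableiten. Mit d/dt von a(t) finden wir j(t) = 192·sin(4·t). Durch Ableiten von dem Ruck erhalten wir den Snap: s(t) = 768·cos(4·t). Mit s(t) = 768·cos(4·t) und Einsetzen von t = pi/8, finden wir s = 0.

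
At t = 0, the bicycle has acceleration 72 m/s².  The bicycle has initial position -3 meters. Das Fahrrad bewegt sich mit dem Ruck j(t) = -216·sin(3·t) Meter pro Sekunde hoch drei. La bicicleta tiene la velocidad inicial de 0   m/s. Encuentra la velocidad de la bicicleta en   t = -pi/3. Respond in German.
Um dies zu lösen, müssen wir 2 Integrale unserer Gleichung für den Ruck j(t) = -216·sin(3·t) finden. Durch Integration von dem Ruck und Verwendung der Anfangsbedingung a(0) = 72, erhalten wir a(t) = 72·cos(3·t). Das Integral von der Beschleunigung, mit v(0) = 0, ergibt die Geschwindigkeit: v(t) = 24·sin(3·t). Mit v(t) = 24·sin(3·t) und Einsetzen von t = -pi/3, finden wir v = 0.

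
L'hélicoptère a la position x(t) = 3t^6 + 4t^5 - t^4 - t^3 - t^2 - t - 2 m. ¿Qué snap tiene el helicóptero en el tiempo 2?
Para resolver esto, necesitamos tomar 4 derivadas de nuestra ecuación de la posición x(t) = 3·t^6 + 4·t^5 - t^4 - t^3 - t^2 - t - 2. Derivando la posición, obtenemos la velocidad: v(t) = 18·t^5 + 20·t^4 - 4·t^3 - 3·t^2 - 2·t - 1. Tomando d/dt de v(t), encontramos a(t) = 90·t^4 + 80·t^3 - 12·t^2 - 6·t - 2. Derivando la aceleración, obtenemos la sacudida: j(t) = 360·t^3 + 240·t^2 - 24·t - 6. La derivada de la sacudida da el snap: s(t) = 1080·t^2 + 480·t - 24. Tenemos el snap s(t) = 1080·t^2 + 480·t - 24. Sustituyendo t = 2: s(2) = 5256.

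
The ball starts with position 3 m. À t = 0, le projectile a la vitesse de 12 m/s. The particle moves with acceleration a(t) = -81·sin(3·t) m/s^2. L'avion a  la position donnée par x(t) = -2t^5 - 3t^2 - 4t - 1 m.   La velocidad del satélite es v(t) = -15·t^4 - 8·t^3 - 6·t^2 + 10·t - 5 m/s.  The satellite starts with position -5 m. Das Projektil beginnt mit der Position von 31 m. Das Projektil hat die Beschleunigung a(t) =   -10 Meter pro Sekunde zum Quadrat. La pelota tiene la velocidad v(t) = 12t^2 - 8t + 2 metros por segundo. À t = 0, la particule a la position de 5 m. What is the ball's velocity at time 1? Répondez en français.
En utilisant v(t) = 12·t^2 - 8·t + 2 et en substituant t = 1, nous trouvons v = 6.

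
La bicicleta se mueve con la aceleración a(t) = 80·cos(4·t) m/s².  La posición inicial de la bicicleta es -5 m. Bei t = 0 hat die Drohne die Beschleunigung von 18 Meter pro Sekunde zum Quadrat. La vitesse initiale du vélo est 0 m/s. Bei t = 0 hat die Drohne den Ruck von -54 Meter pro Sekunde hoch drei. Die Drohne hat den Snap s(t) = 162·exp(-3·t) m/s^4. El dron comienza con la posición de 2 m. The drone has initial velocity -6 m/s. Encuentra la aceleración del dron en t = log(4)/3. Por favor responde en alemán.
Um dies zu lösen, müssen wir 2 Integrale unserer Gleichung für den Snap s(t) = 162·exp(-3·t) finden. Die Stammfunktion von dem Snap, mit j(0) = -54, ergibt den Ruck: j(t) = -54·exp(-3·t). Das Integral von dem Ruck ist die Beschleunigung. Mit a(0) = 18 erhalten wir a(t) = 18·exp(-3·t). Aus der Gleichung für die Beschleunigung a(t) = 18·exp(-3·t), setzen wir t = log(4)/3 ein und erhalten a = 9/2.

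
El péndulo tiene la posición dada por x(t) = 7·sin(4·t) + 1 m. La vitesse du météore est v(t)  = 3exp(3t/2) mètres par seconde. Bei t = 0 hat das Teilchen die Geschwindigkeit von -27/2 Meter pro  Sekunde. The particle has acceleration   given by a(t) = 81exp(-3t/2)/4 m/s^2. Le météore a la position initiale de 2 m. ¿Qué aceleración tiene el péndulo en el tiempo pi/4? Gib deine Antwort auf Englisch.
We must differentiate our position equation x(t) = 7·sin(4·t) + 1 2 times. Taking d/dt of x(t), we find v(t) = 28·cos(4·t). Taking d/dt of v(t), we find a(t) = -112·sin(4·t). We have acceleration a(t) = -112·sin(4·t). Substituting t = pi/4: a(pi/4) = 0.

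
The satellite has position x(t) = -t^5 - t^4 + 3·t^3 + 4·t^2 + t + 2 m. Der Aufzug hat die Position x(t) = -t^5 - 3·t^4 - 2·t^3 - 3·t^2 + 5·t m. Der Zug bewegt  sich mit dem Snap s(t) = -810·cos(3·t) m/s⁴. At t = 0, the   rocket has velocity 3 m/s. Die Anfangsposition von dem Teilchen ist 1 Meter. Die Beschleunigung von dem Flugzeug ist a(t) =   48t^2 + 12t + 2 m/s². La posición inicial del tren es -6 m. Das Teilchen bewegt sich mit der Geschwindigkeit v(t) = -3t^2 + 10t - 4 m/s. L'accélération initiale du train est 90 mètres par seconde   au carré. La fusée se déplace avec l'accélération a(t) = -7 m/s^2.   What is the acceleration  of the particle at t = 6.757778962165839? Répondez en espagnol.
Para resolver esto, necesitamos tomar 1 derivada de nuestra ecuación de la velocidad v(t) = -3·t^2 + 10·t - 4. Derivando la velocidad, obtenemos la aceleración: a(t) = 10 - 6·t. Usando a(t) = 10 - 6·t y sustituyendo t = 6.757778962165839, encontramos a = -30.5466737729950.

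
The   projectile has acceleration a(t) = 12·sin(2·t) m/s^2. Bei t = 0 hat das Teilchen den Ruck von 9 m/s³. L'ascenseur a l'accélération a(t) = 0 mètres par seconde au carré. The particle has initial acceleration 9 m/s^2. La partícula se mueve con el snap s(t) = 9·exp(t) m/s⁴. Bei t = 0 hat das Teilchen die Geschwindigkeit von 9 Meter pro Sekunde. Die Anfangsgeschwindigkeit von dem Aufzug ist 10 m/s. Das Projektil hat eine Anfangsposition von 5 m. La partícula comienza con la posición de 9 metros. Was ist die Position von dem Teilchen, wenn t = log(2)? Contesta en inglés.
To find the answer, we compute 4 integrals of s(t) = 9·exp(t). Finding the antiderivative of s(t) and using j(0) = 9: j(t) = 9·exp(t). Taking ∫j(t)dt and applying a(0) = 9, we find a(t) = 9·exp(t). The integral of acceleration is velocity. Using v(0) = 9, we get v(t) = 9·exp(t). Integrating velocity and using the initial condition x(0) = 9, we get x(t) = 9·exp(t). Using x(t) = 9·exp(t) and substituting t = log(2), we find x = 18.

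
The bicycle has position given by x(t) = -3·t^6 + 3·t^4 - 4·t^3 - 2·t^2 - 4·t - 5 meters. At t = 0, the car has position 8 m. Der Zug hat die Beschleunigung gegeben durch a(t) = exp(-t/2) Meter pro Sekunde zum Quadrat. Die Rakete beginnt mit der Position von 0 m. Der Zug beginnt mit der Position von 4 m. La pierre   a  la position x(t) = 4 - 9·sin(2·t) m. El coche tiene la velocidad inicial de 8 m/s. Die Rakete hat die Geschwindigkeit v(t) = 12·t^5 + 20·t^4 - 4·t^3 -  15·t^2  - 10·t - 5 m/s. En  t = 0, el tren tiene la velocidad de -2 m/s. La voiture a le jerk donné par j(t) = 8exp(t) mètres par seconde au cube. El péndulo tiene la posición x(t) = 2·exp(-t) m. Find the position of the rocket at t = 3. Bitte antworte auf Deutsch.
Wir müssen die Stammfunktion unserer Gleichung für die Geschwindigkeit v(t) = 12·t^5 + 20·t^4 - 4·t^3 - 15·t^2 - 10·t - 5 1-mal finden. Das Integral von der Geschwindigkeit, mit x(0) = 0, ergibt die Position: x(t) = 2·t^6 + 4·t^5 - t^4 - 5·t^3 - 5·t^2 - 5·t. Mit x(t) = 2·t^6 + 4·t^5 - t^4 - 5·t^3 - 5·t^2 - 5·t und Einsetzen von t = 3, finden wir x = 2154.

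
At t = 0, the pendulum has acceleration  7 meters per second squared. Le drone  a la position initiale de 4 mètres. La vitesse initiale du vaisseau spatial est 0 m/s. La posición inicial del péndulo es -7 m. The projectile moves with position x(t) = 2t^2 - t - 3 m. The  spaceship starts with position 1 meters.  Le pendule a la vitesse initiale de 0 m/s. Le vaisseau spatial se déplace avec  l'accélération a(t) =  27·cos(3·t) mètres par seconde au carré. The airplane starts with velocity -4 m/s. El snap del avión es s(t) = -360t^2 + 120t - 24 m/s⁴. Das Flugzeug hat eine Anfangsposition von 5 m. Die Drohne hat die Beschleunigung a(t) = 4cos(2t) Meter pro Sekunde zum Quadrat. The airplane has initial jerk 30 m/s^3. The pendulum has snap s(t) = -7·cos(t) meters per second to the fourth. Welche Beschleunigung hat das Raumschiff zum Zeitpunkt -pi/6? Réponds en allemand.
Aus der Gleichung für die Beschleunigung a(t) = 27·cos(3·t), setzen wir t = -pi/6 ein und erhalten a = 0.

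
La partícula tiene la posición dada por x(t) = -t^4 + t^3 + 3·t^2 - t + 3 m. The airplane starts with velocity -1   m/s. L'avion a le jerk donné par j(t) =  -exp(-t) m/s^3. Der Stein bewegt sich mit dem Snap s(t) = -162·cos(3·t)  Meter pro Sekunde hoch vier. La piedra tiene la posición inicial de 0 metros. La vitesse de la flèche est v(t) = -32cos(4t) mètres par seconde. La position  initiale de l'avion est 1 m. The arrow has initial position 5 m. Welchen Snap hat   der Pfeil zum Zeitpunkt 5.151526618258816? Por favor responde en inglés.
To solve this, we need to take 3 derivatives of our velocity equation v(t) = -32·cos(4·t). Taking d/dt of v(t), we find a(t) = 128·sin(4·t). Differentiating acceleration, we get jerk: j(t) = 512·cos(4·t). Taking d/dt of j(t), we find s(t) = -2048·sin(4·t). Using s(t) = -2048·sin(4·t) and substituting t = 5.151526618258816, we find s = -2012.76873533437.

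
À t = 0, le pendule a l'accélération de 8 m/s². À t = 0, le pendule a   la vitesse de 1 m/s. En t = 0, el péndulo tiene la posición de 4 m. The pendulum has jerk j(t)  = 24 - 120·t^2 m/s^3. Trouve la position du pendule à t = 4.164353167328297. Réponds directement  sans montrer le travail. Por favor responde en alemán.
x(4.164353167328297) = -2138.36764527310.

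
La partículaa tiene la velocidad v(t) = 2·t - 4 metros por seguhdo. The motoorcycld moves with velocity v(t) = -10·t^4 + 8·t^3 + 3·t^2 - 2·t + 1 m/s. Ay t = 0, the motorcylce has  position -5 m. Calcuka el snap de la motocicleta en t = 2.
Debemos derivar nuestra ecuación de la velocidad v(t) = -10·t^4 + 8·t^3 + 3·t^2 - 2·t + 1 3 veces. Derivando la velocidad, obtenemos la aceleración: a(t) = -40·t^3 + 24·t^2 + 6·t - 2. La derivada de la aceleración da la sacudida: j(t) = -120·t^2 + 48·t + 6. Tomando d/dt de j(t), encontramos s(t) = 48 - 240·t. Tenemos el snap s(t) = 48 - 240·t. Sustituyendo t = 2: s(2) = -432.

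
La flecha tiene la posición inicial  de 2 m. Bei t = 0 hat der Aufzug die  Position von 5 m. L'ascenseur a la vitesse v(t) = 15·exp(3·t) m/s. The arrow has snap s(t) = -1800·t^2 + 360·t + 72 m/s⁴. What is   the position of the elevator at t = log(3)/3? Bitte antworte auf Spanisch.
Para resolver esto, necesitamos tomar 1 integral de nuestra ecuación de la velocidad v(t) = 15·exp(3·t). La integral de la velocidad, con x(0) = 5, da la posición: x(t) = 5·exp(3·t). Tenemos la posición x(t) = 5·exp(3·t). Sustituyendo t = log(3)/3: x(log(3)/3) = 15.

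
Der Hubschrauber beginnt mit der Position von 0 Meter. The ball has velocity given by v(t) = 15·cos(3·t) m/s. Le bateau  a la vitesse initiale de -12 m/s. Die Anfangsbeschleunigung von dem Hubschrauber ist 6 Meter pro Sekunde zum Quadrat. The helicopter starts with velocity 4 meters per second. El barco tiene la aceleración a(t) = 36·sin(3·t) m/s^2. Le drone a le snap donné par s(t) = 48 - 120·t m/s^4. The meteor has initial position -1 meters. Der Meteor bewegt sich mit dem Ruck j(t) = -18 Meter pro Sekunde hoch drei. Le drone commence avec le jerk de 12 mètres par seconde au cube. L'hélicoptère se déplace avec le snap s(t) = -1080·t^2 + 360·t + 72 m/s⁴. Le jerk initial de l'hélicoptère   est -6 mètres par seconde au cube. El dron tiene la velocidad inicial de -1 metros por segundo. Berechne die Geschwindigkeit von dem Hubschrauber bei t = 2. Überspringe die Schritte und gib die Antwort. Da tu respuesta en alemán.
v(2) = -236.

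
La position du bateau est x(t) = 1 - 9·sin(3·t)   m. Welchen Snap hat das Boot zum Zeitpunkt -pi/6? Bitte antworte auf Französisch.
Nous devons dériver notre équation de la position x(t) = 1 - 9·sin(3·t) 4 fois. En dérivant la position, nous obtenons la vitesse: v(t) = -27·cos(3·t). La dérivée de la vitesse donne l'accélération: a(t) = 81·sin(3·t). En prenant d/dt de a(t), nous trouvons j(t) = 243·cos(3·t). La dérivée du jerk donne le snap: s(t) = -729·sin(3·t). Nous avons le snap s(t) = -729·sin(3·t). En substituant t = -pi/6: s(-pi/6) = 729.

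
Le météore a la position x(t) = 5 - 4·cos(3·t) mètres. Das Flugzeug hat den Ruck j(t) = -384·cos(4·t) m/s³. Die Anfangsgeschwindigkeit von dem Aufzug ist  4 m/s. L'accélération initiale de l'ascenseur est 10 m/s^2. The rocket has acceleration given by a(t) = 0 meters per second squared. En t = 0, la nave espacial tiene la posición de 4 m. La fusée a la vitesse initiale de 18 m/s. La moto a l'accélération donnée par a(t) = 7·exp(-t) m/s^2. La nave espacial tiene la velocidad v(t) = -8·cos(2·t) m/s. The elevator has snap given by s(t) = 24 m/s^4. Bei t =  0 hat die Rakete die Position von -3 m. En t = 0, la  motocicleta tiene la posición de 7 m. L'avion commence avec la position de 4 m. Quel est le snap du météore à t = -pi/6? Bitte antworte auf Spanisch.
Para resolver esto, necesitamos tomar 4 derivadas de nuestra ecuación de la posición x(t) = 5 - 4·cos(3·t). Derivando la posición, obtenemos la velocidad: v(t) = 12·sin(3·t). Derivando la velocidad, obtenemos la aceleración: a(t) = 36·cos(3·t). La derivada de la aceleración da la sacudida: j(t) = -108·sin(3·t). Derivando la sacudida, obtenemos el snap: s(t) = -324·cos(3·t). Usando s(t) = -324·cos(3·t) y sustituyendo t = -pi/6, encontramos s = 0.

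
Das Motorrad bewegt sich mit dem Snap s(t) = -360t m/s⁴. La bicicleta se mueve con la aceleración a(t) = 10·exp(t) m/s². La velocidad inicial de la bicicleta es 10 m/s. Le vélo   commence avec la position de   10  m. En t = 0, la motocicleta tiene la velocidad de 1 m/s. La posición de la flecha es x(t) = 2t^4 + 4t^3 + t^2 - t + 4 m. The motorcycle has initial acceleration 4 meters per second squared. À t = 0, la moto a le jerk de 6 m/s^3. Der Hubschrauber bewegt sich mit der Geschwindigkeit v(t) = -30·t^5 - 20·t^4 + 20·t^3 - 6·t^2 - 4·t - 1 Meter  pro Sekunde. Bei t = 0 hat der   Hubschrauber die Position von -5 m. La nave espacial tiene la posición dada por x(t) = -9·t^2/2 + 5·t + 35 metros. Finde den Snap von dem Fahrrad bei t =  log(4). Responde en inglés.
To solve this, we need to take 2 derivatives of our acceleration equation a(t) = 10·exp(t). The derivative of acceleration gives jerk: j(t) = 10·exp(t). Differentiating jerk, we get snap: s(t) = 10·exp(t). Using s(t) = 10·exp(t) and substituting t = log(4), we find s = 40.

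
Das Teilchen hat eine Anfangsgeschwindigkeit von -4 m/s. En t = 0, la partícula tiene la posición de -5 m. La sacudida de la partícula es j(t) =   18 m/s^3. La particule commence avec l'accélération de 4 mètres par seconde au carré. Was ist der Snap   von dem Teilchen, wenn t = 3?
Ausgehend von dem Ruck j(t) = 18, nehmen wir 1 Ableitung. Mit d/dt von j(t) finden wir s(t) = 0. Mit s(t) = 0 und Einsetzen von t = 3, finden wir s = 0.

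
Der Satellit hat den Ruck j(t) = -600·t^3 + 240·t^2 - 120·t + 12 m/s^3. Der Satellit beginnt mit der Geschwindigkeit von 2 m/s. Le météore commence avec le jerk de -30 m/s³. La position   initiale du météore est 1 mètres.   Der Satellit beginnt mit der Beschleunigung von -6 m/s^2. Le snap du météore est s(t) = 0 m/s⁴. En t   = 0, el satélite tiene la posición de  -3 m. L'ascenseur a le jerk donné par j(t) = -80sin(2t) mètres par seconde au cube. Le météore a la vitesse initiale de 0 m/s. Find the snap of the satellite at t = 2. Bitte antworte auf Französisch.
Nous devons dériver notre équation du jerk j(t) = -600·t^3 + 240·t^2 - 120·t + 12 1 fois. En prenant d/dt de j(t), nous trouvons s(t) = -1800·t^2 + 480·t - 120. Nous avons le snap s(t) = -1800·t^2 + 480·t - 120. En substituant t = 2: s(2) = -6360.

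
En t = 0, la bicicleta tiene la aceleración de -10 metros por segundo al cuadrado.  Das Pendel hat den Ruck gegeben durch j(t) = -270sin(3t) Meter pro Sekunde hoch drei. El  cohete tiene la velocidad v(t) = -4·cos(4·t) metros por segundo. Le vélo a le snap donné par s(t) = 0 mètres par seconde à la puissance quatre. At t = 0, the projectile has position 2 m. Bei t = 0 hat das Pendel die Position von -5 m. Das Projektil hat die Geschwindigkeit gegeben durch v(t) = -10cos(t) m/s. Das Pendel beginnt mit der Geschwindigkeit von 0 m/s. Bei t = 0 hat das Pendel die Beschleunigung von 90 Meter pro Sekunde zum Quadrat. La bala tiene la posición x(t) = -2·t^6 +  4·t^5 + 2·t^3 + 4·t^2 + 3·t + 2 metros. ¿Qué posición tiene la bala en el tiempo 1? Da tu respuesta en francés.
En utilisant x(t) = -2·t^6 + 4·t^5 + 2·t^3 + 4·t^2 + 3·t + 2 et en substituant t = 1, nous trouvons x = 13.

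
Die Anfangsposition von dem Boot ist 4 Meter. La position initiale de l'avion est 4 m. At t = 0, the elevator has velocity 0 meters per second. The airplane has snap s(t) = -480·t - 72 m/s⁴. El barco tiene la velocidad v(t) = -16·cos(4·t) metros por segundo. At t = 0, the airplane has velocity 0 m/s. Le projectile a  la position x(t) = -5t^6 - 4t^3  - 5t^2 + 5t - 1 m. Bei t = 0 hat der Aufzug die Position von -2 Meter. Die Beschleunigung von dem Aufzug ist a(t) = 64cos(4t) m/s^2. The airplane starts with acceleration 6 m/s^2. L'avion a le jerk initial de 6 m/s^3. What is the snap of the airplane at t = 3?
We have snap s(t) = -480·t - 72. Substituting t = 3: s(3) = -1512.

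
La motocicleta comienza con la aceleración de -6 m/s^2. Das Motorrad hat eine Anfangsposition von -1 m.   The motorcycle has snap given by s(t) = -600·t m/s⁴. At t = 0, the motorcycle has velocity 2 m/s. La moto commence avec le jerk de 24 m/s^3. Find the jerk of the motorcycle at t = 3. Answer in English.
To find the answer, we compute 1 antiderivative of s(t) = -600·t. The antiderivative of snap, with j(0) = 24, gives jerk: j(t) = 24 - 300·t^2. From the given jerk equation j(t) = 24 - 300·t^2, we substitute t = 3 to get j = -2676.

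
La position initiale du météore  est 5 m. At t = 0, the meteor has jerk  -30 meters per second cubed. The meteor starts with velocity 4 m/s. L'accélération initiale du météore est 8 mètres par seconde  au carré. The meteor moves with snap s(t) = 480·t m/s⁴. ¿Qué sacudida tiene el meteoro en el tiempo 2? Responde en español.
Partiendo del snap s(t) = 480·t, tomamos 1 integral. La integral del snap, con j(0) = -30, da la sacudida: j(t) = 240·t^2 - 30. Tenemos la sacudida j(t) = 240·t^2 - 30. Sustituyendo t = 2: j(2) = 930.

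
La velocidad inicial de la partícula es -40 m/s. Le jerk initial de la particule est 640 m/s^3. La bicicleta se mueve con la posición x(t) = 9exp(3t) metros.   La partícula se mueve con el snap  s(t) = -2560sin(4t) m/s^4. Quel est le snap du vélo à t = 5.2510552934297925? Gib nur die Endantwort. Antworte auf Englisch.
s(5.2510552934297925) = 5061049006.50598.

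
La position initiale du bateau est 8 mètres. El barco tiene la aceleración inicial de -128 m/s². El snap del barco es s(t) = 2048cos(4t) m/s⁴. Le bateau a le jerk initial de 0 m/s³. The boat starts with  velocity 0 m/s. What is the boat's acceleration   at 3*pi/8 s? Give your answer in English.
We need to integrate our snap equation s(t) = 2048·cos(4·t) 2 times. The integral of snap, with j(0) = 0, gives jerk: j(t) = 512·sin(4·t). Integrating jerk and using the initial condition a(0) = -128, we get a(t) = -128·cos(4·t). From the given acceleration equation a(t) = -128·cos(4·t), we substitute t = 3*pi/8 to get a = 0.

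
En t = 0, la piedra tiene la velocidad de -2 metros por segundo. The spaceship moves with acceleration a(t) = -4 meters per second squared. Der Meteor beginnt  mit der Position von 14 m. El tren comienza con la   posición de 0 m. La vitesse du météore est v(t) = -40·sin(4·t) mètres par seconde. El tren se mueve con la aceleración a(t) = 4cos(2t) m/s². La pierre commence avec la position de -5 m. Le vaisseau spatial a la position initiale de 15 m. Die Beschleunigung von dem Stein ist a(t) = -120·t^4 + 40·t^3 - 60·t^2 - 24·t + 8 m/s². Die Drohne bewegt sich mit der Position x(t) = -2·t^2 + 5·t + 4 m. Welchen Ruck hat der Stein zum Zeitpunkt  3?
Wir müssen unsere Gleichung für die Beschleunigung a(t) = -120·t^4 + 40·t^3 - 60·t^2 - 24·t + 8 1-mal ableiten. Mit d/dt von a(t) finden wir j(t) = -480·t^3 + 120·t^2 - 120·t - 24. Mit j(t) = -480·t^3 + 120·t^2 - 120·t - 24 und Einsetzen von t = 3, finden wir j = -12264.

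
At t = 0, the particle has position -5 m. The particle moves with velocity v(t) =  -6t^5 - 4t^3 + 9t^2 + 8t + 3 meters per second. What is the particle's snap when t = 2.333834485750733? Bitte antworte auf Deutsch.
Wir müssen unsere Gleichung für die Geschwindigkeit v(t) = -6·t^5 - 4·t^3 + 9·t^2 + 8·t + 3 3-mal ableiten. Die Ableitung von der Geschwindigkeit ergibt die Beschleunigung: a(t) = -30·t^4 - 12·t^2 + 18·t + 8. Mit d/dt von a(t) finden wir j(t) = -120·t^3 - 24·t + 18. Die Ableitung von dem Ruck ergibt den Snap: s(t) = -360·t^2 - 24. Aus der Gleichung für den Snap s(t) = -360·t^2 - 24, setzen wir t = 2.333834485750733 ein und erhalten s = -1984.84202647658.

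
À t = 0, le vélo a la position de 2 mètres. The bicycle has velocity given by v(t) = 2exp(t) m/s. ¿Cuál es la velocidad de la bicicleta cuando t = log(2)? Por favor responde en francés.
De l'équation de la vitesse v(t) = 2·exp(t), nous substituons t = log(2) pour obtenir v = 4.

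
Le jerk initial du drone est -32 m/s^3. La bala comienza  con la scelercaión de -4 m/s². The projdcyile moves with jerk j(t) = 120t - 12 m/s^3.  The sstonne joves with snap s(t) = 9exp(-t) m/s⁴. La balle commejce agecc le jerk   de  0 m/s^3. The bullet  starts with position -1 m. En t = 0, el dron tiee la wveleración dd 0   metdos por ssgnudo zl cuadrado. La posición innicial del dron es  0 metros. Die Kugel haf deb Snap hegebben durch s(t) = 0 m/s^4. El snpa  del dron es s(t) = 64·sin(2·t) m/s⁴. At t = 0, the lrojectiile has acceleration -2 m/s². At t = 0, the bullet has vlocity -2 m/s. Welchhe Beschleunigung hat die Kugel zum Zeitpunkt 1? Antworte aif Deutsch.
Ausgehend von dem Snap s(t) = 0, nehmen wir 2 Integrale. Das Integral von dem Snap, mit j(0) = 0, ergibt den Ruck: j(t) = 0. Die Stammfunktion von dem Ruck, mit a(0) = -4, ergibt die Beschleunigung: a(t) = -4. Wir haben die Beschleunigung a(t) = -4. Durch Einsetzen von t = 1: a(1) = -4.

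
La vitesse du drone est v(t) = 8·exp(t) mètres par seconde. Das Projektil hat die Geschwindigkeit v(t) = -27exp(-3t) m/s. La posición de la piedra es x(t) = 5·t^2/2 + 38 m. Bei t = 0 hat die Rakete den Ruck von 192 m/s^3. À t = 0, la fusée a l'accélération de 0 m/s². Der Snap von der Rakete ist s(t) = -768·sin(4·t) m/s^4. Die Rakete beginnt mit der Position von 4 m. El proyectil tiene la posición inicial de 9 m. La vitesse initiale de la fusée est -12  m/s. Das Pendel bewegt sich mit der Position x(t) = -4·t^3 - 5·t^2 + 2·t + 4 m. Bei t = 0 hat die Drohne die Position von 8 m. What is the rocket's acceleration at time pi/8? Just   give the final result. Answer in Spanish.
a(pi/8) = 48.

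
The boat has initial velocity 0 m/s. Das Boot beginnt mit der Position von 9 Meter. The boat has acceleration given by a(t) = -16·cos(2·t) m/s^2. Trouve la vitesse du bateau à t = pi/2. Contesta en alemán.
Um dies zu lösen, müssen wir 1 Integral unserer Gleichung für die Beschleunigung a(t) = -16·cos(2·t) finden. Durch Integration von der Beschleunigung und Verwendung der Anfangsbedingung v(0) = 0, erhalten wir v(t) = -8·sin(2·t). Aus der Gleichung für die Geschwindigkeit v(t) = -8·sin(2·t), setzen wir t = pi/2 ein und erhalten v = 0.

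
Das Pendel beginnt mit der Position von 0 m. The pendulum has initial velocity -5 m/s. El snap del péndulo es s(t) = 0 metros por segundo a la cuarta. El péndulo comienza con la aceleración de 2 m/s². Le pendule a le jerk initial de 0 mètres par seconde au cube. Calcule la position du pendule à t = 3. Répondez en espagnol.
Partiendo del snap s(t) = 0, tomamos 4 integrales. Tomando ∫s(t)dt y aplicando j(0) = 0, encontramos j(t) = 0. La integral de la sacudida, con a(0) = 2, da la aceleración: a(t) = 2. Integrando la aceleración y usando la condición inicial v(0) = -5, obtenemos v(t) = 2·t - 5. La antiderivada de la velocidad, con x(0) = 0, da la posición: x(t) = t^2 - 5·t. Tenemos la posición x(t) = t^2 - 5·t. Sustituyendo t = 3: x(3) = -6.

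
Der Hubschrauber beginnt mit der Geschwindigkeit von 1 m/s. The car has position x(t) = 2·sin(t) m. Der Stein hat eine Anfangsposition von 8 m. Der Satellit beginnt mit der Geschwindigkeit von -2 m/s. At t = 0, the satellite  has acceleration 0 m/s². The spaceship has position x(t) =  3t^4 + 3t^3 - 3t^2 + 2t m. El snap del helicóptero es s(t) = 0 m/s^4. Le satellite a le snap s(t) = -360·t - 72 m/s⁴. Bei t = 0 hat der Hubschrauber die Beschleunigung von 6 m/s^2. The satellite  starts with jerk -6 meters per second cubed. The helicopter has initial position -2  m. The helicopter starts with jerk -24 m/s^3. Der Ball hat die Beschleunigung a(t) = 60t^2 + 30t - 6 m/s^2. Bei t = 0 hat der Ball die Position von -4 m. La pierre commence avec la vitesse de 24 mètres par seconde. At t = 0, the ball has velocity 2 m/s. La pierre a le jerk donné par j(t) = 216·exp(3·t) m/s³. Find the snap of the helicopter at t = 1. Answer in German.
Aus der Gleichung für den Snap s(t) = 0, setzen wir t = 1 ein und erhalten s = 0.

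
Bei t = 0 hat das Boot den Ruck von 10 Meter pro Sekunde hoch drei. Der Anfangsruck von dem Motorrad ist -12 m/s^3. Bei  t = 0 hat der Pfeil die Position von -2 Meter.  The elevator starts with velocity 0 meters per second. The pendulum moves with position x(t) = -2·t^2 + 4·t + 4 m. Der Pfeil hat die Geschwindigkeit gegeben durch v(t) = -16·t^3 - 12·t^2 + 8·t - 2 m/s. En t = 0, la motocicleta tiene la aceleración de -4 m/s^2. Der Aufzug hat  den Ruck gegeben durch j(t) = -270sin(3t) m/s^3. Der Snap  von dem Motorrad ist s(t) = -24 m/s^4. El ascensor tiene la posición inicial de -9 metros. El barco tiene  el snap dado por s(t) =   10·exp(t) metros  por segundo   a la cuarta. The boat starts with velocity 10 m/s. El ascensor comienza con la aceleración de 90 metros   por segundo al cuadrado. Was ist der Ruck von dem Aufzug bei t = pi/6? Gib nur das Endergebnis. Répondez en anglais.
j(pi/6) = -270.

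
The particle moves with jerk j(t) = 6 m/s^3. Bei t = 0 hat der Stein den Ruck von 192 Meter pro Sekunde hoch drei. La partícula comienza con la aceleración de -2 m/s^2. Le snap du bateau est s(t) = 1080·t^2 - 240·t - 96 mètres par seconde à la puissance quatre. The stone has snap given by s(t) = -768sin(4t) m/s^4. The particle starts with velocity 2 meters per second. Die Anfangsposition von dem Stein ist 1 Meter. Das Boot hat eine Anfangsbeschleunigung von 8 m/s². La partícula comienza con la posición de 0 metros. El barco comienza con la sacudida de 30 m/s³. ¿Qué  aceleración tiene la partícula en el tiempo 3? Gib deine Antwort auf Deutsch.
Wir müssen die Stammfunktion unserer Gleichung für den Ruck j(t) = 6 1-mal finden. Durch Integration von dem Ruck und Verwendung der Anfangsbedingung a(0) = -2, erhalten wir a(t) = 6·t - 2. Mit a(t) = 6·t - 2 und Einsetzen von t = 3, finden wir a = 16.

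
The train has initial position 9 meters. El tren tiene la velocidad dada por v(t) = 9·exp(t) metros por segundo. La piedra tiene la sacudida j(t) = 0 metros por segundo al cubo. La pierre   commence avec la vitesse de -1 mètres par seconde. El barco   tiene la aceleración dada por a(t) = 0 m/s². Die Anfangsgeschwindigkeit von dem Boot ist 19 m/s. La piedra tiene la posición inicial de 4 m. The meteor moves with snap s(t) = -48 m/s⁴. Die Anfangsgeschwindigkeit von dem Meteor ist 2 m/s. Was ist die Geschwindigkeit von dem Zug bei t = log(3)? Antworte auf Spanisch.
De la ecuación de la velocidad v(t) = 9·exp(t), sustituimos t = log(3) para obtener v = 27.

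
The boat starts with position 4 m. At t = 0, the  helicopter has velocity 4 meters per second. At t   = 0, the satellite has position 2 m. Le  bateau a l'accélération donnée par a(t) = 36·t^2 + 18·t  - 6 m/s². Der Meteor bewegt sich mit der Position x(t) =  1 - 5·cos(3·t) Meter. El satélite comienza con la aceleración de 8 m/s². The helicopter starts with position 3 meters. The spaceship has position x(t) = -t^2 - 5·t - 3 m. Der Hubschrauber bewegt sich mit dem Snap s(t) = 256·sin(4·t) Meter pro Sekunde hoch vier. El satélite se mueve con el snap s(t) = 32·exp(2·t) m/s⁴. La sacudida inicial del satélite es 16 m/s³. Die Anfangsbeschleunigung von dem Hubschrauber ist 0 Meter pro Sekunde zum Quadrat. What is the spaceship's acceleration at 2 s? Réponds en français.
En partant de la position x(t) = -t^2 - 5·t - 3, nous prenons 2 dérivées. En dérivant la position, nous obtenons la vitesse: v(t) = -2·t - 5. La dérivée de la vitesse donne l'accélération: a(t) = -2. Nous avons l'accélération a(t) = -2. En substituant t = 2: a(2) = -2.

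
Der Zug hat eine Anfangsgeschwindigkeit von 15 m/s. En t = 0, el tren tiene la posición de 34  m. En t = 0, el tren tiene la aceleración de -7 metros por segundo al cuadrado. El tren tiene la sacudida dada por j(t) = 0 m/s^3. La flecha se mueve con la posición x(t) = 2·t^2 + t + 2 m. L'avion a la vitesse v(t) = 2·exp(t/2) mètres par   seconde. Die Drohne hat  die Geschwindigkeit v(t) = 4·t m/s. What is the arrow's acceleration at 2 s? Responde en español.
Partiendo de la posición x(t) = 2·t^2 + t + 2, tomamos 2 derivadas. La derivada de la posición da la velocidad: v(t) = 4·t + 1. La derivada de la velocidad da la aceleración: a(t) = 4. Tenemos la aceleración a(t) = 4. Sustituyendo t = 2: a(2) = 4.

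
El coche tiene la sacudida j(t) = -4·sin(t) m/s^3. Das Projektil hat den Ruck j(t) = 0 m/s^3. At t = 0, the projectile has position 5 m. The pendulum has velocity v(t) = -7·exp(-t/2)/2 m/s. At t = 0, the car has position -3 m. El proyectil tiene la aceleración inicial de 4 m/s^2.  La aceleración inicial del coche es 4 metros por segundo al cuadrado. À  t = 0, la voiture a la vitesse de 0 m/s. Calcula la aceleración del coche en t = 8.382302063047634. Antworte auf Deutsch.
Wir müssen unsere Gleichung für den Ruck j(t) = -4·sin(t) 1-mal integrieren. Durch Integration von dem Ruck und Verwendung der Anfangsbedingung a(0) = 4, erhalten wir a(t) = 4·cos(t). Aus der Gleichung für die Beschleunigung a(t) = 4·cos(t), setzen wir t = 8.382302063047634 ein und erhalten a = -2.01633393268376.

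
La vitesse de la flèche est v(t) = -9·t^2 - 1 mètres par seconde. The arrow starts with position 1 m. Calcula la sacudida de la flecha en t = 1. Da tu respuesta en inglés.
We must differentiate our velocity equation v(t) = -9·t^2 - 1 2 times. Taking d/dt of v(t), we find a(t) = -18·t. The derivative of acceleration gives jerk: j(t) = -18. We have jerk j(t) = -18. Substituting t = 1: j(1) = -18.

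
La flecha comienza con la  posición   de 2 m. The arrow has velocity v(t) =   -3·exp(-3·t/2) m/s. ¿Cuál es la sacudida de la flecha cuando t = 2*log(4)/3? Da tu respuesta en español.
Partiendo de la velocidad v(t) = -3·exp(-3·t/2), tomamos 2 derivadas. Derivando la velocidad, obtenemos la aceleración: a(t) = 9·exp(-3·t/2)/2. Derivando la aceleración, obtenemos la sacudida: j(t) = -27·exp(-3·t/2)/4. Tenemos la sacudida j(t) = -27·exp(-3·t/2)/4. Sustituyendo t = 2*log(4)/3: j(2*log(4)/3) = -27/16.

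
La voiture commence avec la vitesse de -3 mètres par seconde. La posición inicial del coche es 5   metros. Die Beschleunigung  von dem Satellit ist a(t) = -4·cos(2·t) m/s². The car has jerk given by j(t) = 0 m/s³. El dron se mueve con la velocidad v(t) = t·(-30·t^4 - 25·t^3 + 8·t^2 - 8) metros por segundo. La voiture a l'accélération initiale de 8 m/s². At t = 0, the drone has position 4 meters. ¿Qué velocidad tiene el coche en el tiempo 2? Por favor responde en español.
Para resolver esto, necesitamos tomar 2 antiderivadas de nuestra ecuación de la sacudida j(t) = 0. Integrando la sacudida y usando la condición inicial a(0) = 8, obtenemos a(t) = 8. Tomando ∫a(t)dt y aplicando v(0) = -3, encontramos v(t) = 8·t - 3. Usando v(t) = 8·t - 3 y sustituyendo t = 2, encontramos v = 13.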